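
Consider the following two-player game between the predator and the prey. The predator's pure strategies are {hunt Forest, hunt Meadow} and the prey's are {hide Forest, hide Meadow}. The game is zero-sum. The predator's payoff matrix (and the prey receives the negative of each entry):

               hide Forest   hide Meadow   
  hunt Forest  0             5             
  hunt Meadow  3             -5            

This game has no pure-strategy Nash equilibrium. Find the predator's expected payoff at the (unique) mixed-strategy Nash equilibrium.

15/13

For the predator to be willing to mix, the predator must be indifferent between hunt Forest and hunt Meadow, which pins down the prey's mix.
  the predator's payoff to hunt Forest: q·0 + (1−q)·5 = -5q + 5
  the predator's payoff to hunt Meadow: q·3 + (1−q)·(-5) = 8q - 5
  -5q + 5 = 8q - 5  ⇒  -13q = -10  ⇒  q = 10/13.
At equilibrium the predator is indifferent across rows, so the predator's payoff equals the payoff from hunt Forest: (10/13)·0 + (3/13)·5 = 15/13.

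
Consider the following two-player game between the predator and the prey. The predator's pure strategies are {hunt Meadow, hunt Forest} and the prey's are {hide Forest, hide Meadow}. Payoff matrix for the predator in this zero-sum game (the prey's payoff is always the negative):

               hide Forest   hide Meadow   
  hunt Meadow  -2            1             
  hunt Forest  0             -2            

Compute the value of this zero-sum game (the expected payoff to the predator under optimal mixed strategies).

v = -4/5

Set the predator's expected payoff from hunt Meadow equal to that from hunt Forest:
  the predator's payoff from hunt Meadow: q·(-2) + (1−q)·1 = -3q + 1
  the predator's payoff from hunt Forest: q·0 + (1−q)·(-2) = 2q - 2
  -3q + 1 = 2q - 2  ⇒  -5q = -3  ⇒  q = 3/5.
The value is the predator's expected payoff against this mix (using hunt Meadow): (3/5)·(-2) + (2/5)·1 = -4/5.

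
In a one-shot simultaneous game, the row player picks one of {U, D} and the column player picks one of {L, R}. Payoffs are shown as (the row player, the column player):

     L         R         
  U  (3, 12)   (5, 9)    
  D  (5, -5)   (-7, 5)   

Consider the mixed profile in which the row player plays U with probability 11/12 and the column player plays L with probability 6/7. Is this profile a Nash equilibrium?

No

Given the row player's mix p = 11/12, the column player's payoff from L is 127/12 but from R is 26/3. The column player strictly prefers L, so the column player would not mix.
So the proposed profile is not a Nash equilibrium.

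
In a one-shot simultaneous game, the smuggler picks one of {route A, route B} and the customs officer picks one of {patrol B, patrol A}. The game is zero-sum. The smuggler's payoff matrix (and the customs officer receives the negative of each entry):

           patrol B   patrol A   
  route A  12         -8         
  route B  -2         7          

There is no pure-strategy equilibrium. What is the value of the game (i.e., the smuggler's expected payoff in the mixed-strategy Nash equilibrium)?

In a mixed equilibrium the smuggler is indifferent between route A and route B; this condition fixes q.
  the smuggler's payoff from route A: q·12 + (1−q)·(-8) = 20q - 8
  the smuggler's payoff from route B: q·(-2) + (1−q)·7 = -9q + 7
  20q - 8 = -9q + 7  ⇒  29q = 15  ⇒  q = 15/29.
The value is the smuggler's expected payoff against this mix (using route A): (15/29)·12 + (14/29)·(-8) = 68/29.

v = 68/29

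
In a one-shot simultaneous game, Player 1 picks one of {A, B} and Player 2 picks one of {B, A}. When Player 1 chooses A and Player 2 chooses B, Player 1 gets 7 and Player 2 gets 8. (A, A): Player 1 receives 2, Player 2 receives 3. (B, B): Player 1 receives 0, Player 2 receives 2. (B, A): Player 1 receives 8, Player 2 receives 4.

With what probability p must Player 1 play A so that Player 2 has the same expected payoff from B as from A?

p = 2/7

Set Player 2's expected payoff from B equal to that from A:
  Player 2's payoff to B: p·8 + (1−p)·2 = 6p + 2
  Player 2's payoff to A: p·3 + (1−p)·4 = -p + 4
  6p + 2 = -p + 4  ⇒  7p = 2  ⇒  p = 2/7.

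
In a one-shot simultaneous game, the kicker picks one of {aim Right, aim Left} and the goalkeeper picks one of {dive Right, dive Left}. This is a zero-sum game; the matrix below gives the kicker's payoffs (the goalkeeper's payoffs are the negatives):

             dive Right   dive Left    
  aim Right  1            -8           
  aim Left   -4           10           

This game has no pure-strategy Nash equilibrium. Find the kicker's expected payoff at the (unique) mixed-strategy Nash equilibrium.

-22/23

In a mixed equilibrium the kicker is indifferent between aim Right and aim Left; this condition fixes q.
  the kicker's expected payoff from aim Right: q·1 + (1−q)·(-8) = 9q - 8
  the kicker's expected payoff from aim Left: q·(-4) + (1−q)·10 = -14q + 10
  9q - 8 = -14q + 10  ⇒  23q = 18  ⇒  q = 18/23.
At equilibrium the kicker is indifferent across rows, so the kicker's payoff equals the payoff from aim Right: (18/23)·1 + (5/23)·(-8) = -22/23.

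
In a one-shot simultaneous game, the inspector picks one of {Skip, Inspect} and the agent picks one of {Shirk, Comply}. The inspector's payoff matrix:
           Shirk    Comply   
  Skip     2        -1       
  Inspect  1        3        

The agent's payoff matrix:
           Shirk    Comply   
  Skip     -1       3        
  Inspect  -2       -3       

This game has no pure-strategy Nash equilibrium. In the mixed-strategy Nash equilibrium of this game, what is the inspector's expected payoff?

7/5

The inspector's indifference between Skip and Inspect determines the agent's mixing probability q:
  the inspector's payoff to Skip: q·2 + (1−q)·(-1) = 3q - 1
  the inspector's payoff to Inspect: q·1 + (1−q)·3 = -2q + 3
  3q - 1 = -2q + 3  ⇒  5q = 4  ⇒  q = 4/5.
At equilibrium the inspector is indifferent across rows, so the inspector's payoff equals the payoff from Skip: (4/5)·2 + (1/5)·(-1) = 7/5.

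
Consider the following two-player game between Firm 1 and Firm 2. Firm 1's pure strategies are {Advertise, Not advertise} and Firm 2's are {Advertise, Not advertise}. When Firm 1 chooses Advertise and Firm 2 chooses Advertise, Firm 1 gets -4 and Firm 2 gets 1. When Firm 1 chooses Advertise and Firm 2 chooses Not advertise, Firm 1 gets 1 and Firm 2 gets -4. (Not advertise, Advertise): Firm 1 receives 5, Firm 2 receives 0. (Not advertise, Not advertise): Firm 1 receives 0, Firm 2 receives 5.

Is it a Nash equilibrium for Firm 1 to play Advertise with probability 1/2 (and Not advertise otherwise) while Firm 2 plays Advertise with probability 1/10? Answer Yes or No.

Yes

Check Firm 2's indifference given Firm 1's mix p = 1/2:
  payoff from Advertise = 1/2; payoff from Not advertise = 1/2 — equal.
Check Firm 1's indifference given Firm 2's mix q = 1/10:
  payoff from Advertise = 1/2; payoff from Not advertise = 1/2 — equal.
Both players are indifferent, so neither can profitably deviate.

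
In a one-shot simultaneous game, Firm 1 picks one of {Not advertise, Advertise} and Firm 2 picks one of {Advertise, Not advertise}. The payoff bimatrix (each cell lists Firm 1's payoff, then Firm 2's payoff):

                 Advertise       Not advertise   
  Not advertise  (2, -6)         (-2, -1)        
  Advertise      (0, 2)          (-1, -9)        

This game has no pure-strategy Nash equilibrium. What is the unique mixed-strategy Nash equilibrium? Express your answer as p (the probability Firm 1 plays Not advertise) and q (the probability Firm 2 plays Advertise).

p = 11/16, q = 1/3

Firm 1's mix must leave Firm 2 indifferent between Advertise and Not advertise.
  Firm 2's payoff from Advertise: p·(-6) + (1−p)·2 = -8p + 2
  Firm 2's payoff from Not advertise: p·(-1) + (1−p)·(-9) = 8p - 9
  -8p + 2 = 8p - 9  ⇒  -16p = -11  ⇒  p = 11/16.
Firm 2's mix must leave Firm 1 indifferent between Not advertise and Advertise.
  Firm 1's expected payoff from Not advertise: q·2 + (1−q)·(-2) = 4q - 2
  Firm 1's expected payoff from Advertise: q·0 + (1−q)·(-1) = q - 1
  4q - 2 = q - 1  ⇒  3q = 1  ⇒  q = 1/3.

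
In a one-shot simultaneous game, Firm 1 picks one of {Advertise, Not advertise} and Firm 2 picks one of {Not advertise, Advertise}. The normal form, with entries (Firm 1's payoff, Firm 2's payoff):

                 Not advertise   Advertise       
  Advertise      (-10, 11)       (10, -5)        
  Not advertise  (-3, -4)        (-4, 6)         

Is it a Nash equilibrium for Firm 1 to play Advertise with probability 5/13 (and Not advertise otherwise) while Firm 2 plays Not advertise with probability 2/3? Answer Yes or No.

Yes

Check Firm 2's indifference given Firm 1's mix p = 5/13:
  payoff from Not advertise = 23/13; payoff from Advertise = 23/13 — equal.
Check Firm 1's indifference given Firm 2's mix q = 2/3:
  payoff from Advertise = -10/3; payoff from Not advertise = -10/3 — equal.
Both players are indifferent, so neither can profitably deviate.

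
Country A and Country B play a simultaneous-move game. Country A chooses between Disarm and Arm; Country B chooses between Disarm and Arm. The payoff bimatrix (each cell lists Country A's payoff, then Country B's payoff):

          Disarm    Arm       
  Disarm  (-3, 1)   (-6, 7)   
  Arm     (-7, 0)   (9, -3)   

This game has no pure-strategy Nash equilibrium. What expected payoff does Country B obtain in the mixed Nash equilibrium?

1/3

Country B's indifference between Disarm and Arm determines Country A's mixing probability p:
  Country B's payoff from Disarm: p·1 + (1−p)·0 = p
  Country B's payoff from Arm: p·7 + (1−p)·(-3) = 10p - 3
  p = 10p - 3  ⇒  -9p = -3  ⇒  p = 1/3.
At equilibrium Country B is indifferent across columns, so Country B's payoff equals the payoff from Disarm: (1/3)·1 + (2/3)·0 = 1/3.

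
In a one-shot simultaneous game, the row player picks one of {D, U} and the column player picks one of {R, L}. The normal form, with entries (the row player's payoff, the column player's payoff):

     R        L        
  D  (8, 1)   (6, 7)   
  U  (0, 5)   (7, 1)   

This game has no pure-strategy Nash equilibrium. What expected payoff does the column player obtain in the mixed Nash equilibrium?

The row player's mix must leave the column player indifferent between R and L.
  the column player's expected payoff from R: p·1 + (1−p)·5 = -4p + 5
  the column player's expected payoff from L: p·7 + (1−p)·1 = 6p + 1
  -4p + 5 = 6p + 1  ⇒  -10p = -4  ⇒  p = 2/5.
At equilibrium the column player is indifferent across columns, so the column player's payoff equals the payoff from R: (2/5)·1 + (3/5)·5 = 17/5.

17/5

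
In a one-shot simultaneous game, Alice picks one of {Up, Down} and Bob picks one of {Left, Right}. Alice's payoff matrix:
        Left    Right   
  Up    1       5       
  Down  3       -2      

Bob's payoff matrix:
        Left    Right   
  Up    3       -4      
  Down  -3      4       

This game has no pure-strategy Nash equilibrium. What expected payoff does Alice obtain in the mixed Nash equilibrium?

Bob's mix must leave Alice indifferent between Up and Down.
  Alice's payoff from Up: q·1 + (1−q)·5 = -4q + 5
  Alice's payoff from Down: q·3 + (1−q)·(-2) = 5q - 2
  -4q + 5 = 5q - 2  ⇒  -9q = -7  ⇒  q = 7/9.
At equilibrium Alice is indifferent across rows, so Alice's payoff equals the payoff from Up: (7/9)·1 + (2/9)·5 = 17/9.

17/9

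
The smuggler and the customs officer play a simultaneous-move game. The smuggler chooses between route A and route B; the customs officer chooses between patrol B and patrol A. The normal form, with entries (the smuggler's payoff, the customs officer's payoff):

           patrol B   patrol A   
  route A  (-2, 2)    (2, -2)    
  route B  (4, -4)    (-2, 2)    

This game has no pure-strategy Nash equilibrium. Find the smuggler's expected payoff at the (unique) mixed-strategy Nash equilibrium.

The smuggler's indifference between route A and route B determines the customs officer's mixing probability q:
  the smuggler's payoff to route A: q·(-2) + (1−q)·2 = -4q + 2
  the smuggler's payoff to route B: q·4 + (1−q)·(-2) = 6q - 2
  -4q + 2 = 6q - 2  ⇒  -10q = -4  ⇒  q = 2/5.
At equilibrium the smuggler is indifferent across rows, so the smuggler's payoff equals the payoff from route A: (2/5)·(-2) + (3/5)·2 = 2/5.

2/5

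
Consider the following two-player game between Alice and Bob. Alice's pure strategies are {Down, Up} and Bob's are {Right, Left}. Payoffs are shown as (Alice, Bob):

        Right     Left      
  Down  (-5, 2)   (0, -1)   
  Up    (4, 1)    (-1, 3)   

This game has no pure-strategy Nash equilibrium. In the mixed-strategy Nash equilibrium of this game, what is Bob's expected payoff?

Alice's mix must leave Bob indifferent between Right and Left.
  Bob's payoff from Right: p·2 + (1−p)·1 = p + 1
  Bob's payoff from Left: p·(-1) + (1−p)·3 = -4p + 3
  p + 1 = -4p + 3  ⇒  5p = 2  ⇒  p = 2/5.
At equilibrium Bob is indifferent across columns, so Bob's payoff equals the payoff from Right: (2/5)·2 + (3/5)·1 = 7/5.

7/5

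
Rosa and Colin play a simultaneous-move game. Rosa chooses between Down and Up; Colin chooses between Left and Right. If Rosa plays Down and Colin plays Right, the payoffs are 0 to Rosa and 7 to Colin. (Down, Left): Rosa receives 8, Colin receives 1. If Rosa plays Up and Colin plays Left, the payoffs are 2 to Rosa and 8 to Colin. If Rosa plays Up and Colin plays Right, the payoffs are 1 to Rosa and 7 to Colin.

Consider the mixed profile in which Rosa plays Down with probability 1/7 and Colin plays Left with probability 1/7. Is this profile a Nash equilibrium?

Check Colin's indifference given Rosa's mix p = 1/7:
  payoff from Left = 7; payoff from Right = 7 — equal.
Check Rosa's indifference given Colin's mix q = 1/7:
  payoff from Down = 8/7; payoff from Up = 8/7 — equal.
Both players are indifferent, so neither can profitably deviate.

Yes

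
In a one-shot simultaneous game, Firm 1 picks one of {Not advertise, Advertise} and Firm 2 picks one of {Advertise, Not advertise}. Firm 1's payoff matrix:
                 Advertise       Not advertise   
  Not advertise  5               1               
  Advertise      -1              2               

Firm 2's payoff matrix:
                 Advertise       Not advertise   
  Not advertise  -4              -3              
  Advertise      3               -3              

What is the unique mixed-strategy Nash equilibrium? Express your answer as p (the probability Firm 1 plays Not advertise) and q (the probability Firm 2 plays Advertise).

Set Firm 2's expected payoff from Advertise equal to that from Not advertise:
  Firm 2's payoff from Advertise: p·(-4) + (1−p)·3 = -7p + 3
  Firm 2's payoff from Not advertise: p·(-3) + (1−p)·(-3) = -3
  -7p + 3 = -3  ⇒  -7p = -6  ⇒  p = 6/7.
Firm 1's indifference between Not advertise and Advertise determines Firm 2's mixing probability q:
  Firm 1's payoff from Not advertise: q·5 + (1−q)·1 = 4q + 1
  Firm 1's payoff from Advertise: q·(-1) + (1−q)·2 = -3q + 2
  4q + 1 = -3q + 2  ⇒  7q = 1  ⇒  q = 1/7.

p = 6/7, q = 1/7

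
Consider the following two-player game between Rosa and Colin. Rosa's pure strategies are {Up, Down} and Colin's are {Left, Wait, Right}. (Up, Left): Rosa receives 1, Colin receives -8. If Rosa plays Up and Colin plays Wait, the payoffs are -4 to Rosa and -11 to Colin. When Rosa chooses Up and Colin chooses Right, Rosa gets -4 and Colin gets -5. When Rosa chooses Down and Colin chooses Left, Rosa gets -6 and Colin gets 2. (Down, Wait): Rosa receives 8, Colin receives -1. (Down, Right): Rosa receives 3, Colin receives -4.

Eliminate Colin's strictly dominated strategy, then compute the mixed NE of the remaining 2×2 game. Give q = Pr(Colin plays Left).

q = 1/2

Colin's strategy Wait is strictly dominated by Left: -8 > -11 and 2 > -1. Eliminate Wait.
Colin's mix must leave Rosa indifferent between Up and Down.
  Rosa's payoff from Up: q·1 + (1−q)·(-4) = 5q - 4
  Rosa's payoff from Down: q·(-6) + (1−q)·3 = -9q + 3
  5q - 4 = -9q + 3  ⇒  14q = 7  ⇒  q = 1/2.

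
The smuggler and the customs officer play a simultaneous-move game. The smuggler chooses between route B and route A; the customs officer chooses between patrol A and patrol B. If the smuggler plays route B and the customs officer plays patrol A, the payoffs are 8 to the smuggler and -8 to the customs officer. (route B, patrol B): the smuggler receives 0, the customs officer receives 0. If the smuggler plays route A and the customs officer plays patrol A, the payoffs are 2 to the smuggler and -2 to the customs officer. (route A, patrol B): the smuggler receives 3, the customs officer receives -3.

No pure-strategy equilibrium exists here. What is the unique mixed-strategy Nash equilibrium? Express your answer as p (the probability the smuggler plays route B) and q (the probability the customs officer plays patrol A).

The smuggler's mix must leave the customs officer indifferent between patrol A and patrol B.
  the customs officer's payoff from patrol A: p·(-8) + (1−p)·(-2) = -6p - 2
  the customs officer's payoff from patrol B: p·0 + (1−p)·(-3) = 3p - 3
  -6p - 2 = 3p - 3  ⇒  -9p = -1  ⇒  p = 1/9.
For the smuggler to be willing to mix, the smuggler must be indifferent between route B and route A, which pins down the customs officer's mix.
  the smuggler's expected payoff from route B: q·8 + (1−q)·0 = 8q
  the smuggler's expected payoff from route A: q·2 + (1−q)·3 = -q + 3
  8q = -q + 3  ⇒  9q = 3  ⇒  q = 1/3.

p = 1/9, q = 1/3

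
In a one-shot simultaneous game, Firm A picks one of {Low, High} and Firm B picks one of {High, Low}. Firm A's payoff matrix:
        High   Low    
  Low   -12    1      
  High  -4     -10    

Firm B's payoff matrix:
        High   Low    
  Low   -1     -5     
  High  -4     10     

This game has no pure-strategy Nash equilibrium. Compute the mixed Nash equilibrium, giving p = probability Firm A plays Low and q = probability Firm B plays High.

For Firm B to be willing to mix, Firm B must be indifferent between High and Low, which pins down Firm A's mix.
  Firm B's expected payoff from High: p·(-1) + (1−p)·(-4) = 3p - 4
  Firm B's expected payoff from Low: p·(-5) + (1−p)·10 = -15p + 10
  3p - 4 = -15p + 10  ⇒  18p = 14  ⇒  p = 7/9.
For Firm A to be willing to mix, Firm A must be indifferent between Low and High, which pins down Firm B's mix.
  Firm A's payoff to Low: q·(-12) + (1−q)·1 = -13q + 1
  Firm A's payoff to High: q·(-4) + (1−q)·(-10) = 6q - 10
  -13q + 1 = 6q - 10  ⇒  -19q = -11  ⇒  q = 11/19.

p = 7/9, q = 11/19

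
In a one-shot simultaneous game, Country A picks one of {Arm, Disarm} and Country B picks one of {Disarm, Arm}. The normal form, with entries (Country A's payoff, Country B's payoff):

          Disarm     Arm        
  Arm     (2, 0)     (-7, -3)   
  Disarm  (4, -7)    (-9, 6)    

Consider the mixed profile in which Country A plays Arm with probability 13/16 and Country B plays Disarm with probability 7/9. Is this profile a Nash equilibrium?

No

Given Country B's mix q = 7/9, Country A's payoff from Arm is 0 but from Disarm is 10/9. Country A strictly prefers Disarm, so Country A would not mix.
So the proposed profile is not a Nash equilibrium.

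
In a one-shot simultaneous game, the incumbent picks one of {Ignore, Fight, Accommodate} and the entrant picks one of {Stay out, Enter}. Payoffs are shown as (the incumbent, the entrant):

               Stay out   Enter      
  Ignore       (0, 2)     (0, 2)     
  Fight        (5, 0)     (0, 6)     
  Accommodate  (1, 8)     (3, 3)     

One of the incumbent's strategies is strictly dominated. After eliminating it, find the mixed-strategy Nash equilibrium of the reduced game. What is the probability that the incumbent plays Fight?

The incumbent's strategy Ignore is strictly dominated by Accommodate: 1 > 0 and 3 > 0. Eliminate Ignore.
The entrant's indifference between Stay out and Enter determines the incumbent's mixing probability p:
  the entrant's expected payoff from Stay out: p·0 + (1−p)·8 = -8p + 8
  the entrant's expected payoff from Enter: p·6 + (1−p)·3 = 3p + 3
  -8p + 8 = 3p + 3  ⇒  -11p = -5  ⇒  p = 5/11.

p = 5/11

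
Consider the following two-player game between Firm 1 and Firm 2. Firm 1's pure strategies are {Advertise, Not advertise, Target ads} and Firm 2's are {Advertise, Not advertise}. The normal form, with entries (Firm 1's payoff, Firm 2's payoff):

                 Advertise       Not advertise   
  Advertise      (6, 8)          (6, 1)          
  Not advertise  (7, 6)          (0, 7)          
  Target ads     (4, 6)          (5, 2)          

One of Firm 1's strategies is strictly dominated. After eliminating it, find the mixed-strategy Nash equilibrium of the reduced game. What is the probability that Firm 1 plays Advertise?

p = 1/8

Firm 1's strategy Target ads is strictly dominated by Advertise: 6 > 4 and 6 > 5. Eliminate Target ads.
Firm 2's indifference between Advertise and Not advertise determines Firm 1's mixing probability p:
  Firm 2's expected payoff from Advertise: p·8 + (1−p)·6 = 2p + 6
  Firm 2's expected payoff from Not advertise: p·1 + (1−p)·7 = -6p + 7
  2p + 6 = -6p + 7  ⇒  8p = 1  ⇒  p = 1/8.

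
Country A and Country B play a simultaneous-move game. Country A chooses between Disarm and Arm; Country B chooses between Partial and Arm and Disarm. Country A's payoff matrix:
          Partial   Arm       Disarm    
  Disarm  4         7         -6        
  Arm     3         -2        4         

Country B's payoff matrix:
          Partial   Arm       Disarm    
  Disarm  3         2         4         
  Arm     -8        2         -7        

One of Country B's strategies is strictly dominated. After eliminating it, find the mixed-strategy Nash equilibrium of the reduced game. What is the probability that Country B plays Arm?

Country B's strategy Partial is strictly dominated by Disarm: 4 > 3 and -7 > -8. Eliminate Partial.
Country B's mix must leave Country A indifferent between Disarm and Arm.
  Country A's expected payoff from Disarm: q·7 + (1−q)·(-6) = 13q - 6
  Country A's expected payoff from Arm: q·(-2) + (1−q)·4 = -6q + 4
  13q - 6 = -6q + 4  ⇒  19q = 10  ⇒  q = 10/19.

q = 10/19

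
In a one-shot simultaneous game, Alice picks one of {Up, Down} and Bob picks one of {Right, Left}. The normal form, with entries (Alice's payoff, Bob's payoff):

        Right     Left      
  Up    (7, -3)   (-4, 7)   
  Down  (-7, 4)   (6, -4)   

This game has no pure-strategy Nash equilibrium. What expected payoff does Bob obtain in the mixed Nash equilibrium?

8/9

In a mixed equilibrium Bob is indifferent between Right and Left; this condition fixes p.
  Bob's payoff from Right: p·(-3) + (1−p)·4 = -7p + 4
  Bob's payoff from Left: p·7 + (1−p)·(-4) = 11p - 4
  -7p + 4 = 11p - 4  ⇒  -18p = -8  ⇒  p = 4/9.
At equilibrium Bob is indifferent across columns, so Bob's payoff equals the payoff from Right: (4/9)·(-3) + (5/9)·4 = 8/9.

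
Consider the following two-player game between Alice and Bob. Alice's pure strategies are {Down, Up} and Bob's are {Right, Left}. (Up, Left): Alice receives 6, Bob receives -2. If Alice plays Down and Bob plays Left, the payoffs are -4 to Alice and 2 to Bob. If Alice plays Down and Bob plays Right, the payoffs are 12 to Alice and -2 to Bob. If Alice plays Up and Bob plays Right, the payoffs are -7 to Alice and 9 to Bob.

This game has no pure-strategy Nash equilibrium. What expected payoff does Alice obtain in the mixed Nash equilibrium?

For Alice to be willing to mix, Alice must be indifferent between Down and Up, which pins down Bob's mix.
  Alice's expected payoff from Down: q·12 + (1−q)·(-4) = 16q - 4
  Alice's expected payoff from Up: q·(-7) + (1−q)·6 = -13q + 6
  16q - 4 = -13q + 6  ⇒  29q = 10  ⇒  q = 10/29.
At equilibrium Alice is indifferent across rows, so Alice's payoff equals the payoff from Down: (10/29)·12 + (19/29)·(-4) = 44/29.

44/29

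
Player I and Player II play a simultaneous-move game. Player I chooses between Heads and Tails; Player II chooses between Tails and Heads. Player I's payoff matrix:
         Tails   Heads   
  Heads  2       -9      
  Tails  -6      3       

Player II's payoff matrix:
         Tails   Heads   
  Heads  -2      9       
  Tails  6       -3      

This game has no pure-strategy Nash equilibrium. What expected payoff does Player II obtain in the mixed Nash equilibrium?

12/5

For Player II to be willing to mix, Player II must be indifferent between Tails and Heads, which pins down Player I's mix.
  Player II's payoff to Tails: p·(-2) + (1−p)·6 = -8p + 6
  Player II's payoff to Heads: p·9 + (1−p)·(-3) = 12p - 3
  -8p + 6 = 12p - 3  ⇒  -20p = -9  ⇒  p = 9/20.
At equilibrium Player II is indifferent across columns, so Player II's payoff equals the payoff from Tails: (9/20)·(-2) + (11/20)·6 = 12/5.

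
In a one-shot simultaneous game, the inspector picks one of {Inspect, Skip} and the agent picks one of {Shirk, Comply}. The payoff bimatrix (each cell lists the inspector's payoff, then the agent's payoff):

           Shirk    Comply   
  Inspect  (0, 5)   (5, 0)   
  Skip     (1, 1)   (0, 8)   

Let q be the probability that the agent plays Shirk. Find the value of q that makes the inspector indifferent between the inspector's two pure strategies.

q = 5/6

For the inspector to be willing to mix, the inspector must be indifferent between Inspect and Skip, which pins down the agent's mix.
  the inspector's payoff from Inspect: q·0 + (1−q)·5 = -5q + 5
  the inspector's payoff from Skip: q·1 + (1−q)·0 = q
  -5q + 5 = q  ⇒  -6q = -5  ⇒  q = 5/6.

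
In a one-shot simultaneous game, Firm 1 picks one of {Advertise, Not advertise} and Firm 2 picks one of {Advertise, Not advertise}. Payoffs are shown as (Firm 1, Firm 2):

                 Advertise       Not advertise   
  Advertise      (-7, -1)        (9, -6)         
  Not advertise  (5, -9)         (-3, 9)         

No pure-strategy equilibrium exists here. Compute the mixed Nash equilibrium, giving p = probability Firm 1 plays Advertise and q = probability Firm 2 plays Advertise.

p = 18/23, q = 1/2

Firm 1's mix must leave Firm 2 indifferent between Advertise and Not advertise.
  Firm 2's expected payoff from Advertise: p·(-1) + (1−p)·(-9) = 8p - 9
  Firm 2's expected payoff from Not advertise: p·(-6) + (1−p)·9 = -15p + 9
  8p - 9 = -15p + 9  ⇒  23p = 18  ⇒  p = 18/23.
Set Firm 1's expected payoff from Advertise equal to that from Not advertise:
  Firm 1's payoff to Advertise: q·(-7) + (1−q)·9 = -16q + 9
  Firm 1's payoff to Not advertise: q·5 + (1−q)·(-3) = 8q - 3
  -16q + 9 = 8q - 3  ⇒  -24q = -12  ⇒  q = 1/2.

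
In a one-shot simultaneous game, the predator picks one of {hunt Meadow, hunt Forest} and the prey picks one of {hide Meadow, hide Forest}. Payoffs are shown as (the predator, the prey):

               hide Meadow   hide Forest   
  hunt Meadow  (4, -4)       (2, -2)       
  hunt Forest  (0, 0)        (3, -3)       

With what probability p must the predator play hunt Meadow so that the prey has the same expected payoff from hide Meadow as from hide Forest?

p = 3/5

The prey's indifference between hide Meadow and hide Forest determines the predator's mixing probability p:
  the prey's payoff from hide Meadow: p·(-4) + (1−p)·0 = -4p
  the prey's payoff from hide Forest: p·(-2) + (1−p)·(-3) = p - 3
  -4p = p - 3  ⇒  -5p = -3  ⇒  p = 3/5.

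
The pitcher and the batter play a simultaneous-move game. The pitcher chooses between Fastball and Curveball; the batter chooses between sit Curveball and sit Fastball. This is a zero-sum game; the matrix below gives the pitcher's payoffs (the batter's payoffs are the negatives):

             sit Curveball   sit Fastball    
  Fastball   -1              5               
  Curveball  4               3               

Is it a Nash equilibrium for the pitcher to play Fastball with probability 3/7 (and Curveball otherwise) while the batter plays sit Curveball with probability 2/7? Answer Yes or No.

No

Given the pitcher's mix p = 3/7, the batter's payoff from sit Curveball is -13/7 but from sit Fastball is -27/7. The batter strictly prefers sit Curveball, so the batter would not mix.
So the proposed profile is not a Nash equilibrium.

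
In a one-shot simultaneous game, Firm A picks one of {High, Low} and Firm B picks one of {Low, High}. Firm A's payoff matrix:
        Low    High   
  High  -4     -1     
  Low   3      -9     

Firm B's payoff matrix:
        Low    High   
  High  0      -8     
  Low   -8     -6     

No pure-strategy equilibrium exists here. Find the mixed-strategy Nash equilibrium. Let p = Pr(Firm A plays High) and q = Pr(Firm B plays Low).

p = 1/5, q = 8/15

For Firm B to be willing to mix, Firm B must be indifferent between Low and High, which pins down Firm A's mix.
  Firm B's payoff from Low: p·0 + (1−p)·(-8) = 8p - 8
  Firm B's payoff from High: p·(-8) + (1−p)·(-6) = -2p - 6
  8p - 8 = -2p - 6  ⇒  10p = 2  ⇒  p = 1/5.
Set Firm A's expected payoff from High equal to that from Low:
  Firm A's expected payoff from High: q·(-4) + (1−q)·(-1) = -3q - 1
  Firm A's expected payoff from Low: q·3 + (1−q)·(-9) = 12q - 9
  -3q - 1 = 12q - 9  ⇒  -15q = -8  ⇒  q = 8/15.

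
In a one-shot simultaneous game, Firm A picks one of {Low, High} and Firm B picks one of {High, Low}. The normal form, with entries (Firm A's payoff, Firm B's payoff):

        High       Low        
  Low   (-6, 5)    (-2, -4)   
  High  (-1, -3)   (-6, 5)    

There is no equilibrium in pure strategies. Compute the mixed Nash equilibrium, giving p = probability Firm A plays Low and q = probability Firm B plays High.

p = 8/17, q = 4/9

Firm A's mix must leave Firm B indifferent between High and Low.
  Firm B's payoff from High: p·5 + (1−p)·(-3) = 8p - 3
  Firm B's payoff from Low: p·(-4) + (1−p)·5 = -9p + 5
  8p - 3 = -9p + 5  ⇒  17p = 8  ⇒  p = 8/17.
Firm A's indifference between Low and High determines Firm B's mixing probability q:
  Firm A's payoff to Low: q·(-6) + (1−q)·(-2) = -4q - 2
  Firm A's payoff to High: q·(-1) + (1−q)·(-6) = 5q - 6
  -4q - 2 = 5q - 6  ⇒  -9q = -4  ⇒  q = 4/9.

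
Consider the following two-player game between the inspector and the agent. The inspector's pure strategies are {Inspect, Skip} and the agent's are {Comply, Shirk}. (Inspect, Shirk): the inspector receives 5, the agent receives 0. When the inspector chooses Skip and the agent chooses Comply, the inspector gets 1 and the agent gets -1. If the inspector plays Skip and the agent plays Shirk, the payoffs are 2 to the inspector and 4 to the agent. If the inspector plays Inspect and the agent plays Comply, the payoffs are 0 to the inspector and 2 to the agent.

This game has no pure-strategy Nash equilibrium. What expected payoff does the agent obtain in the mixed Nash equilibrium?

8/7

Set the agent's expected payoff from Comply equal to that from Shirk:
  the agent's expected payoff from Comply: p·2 + (1−p)·(-1) = 3p - 1
  the agent's expected payoff from Shirk: p·0 + (1−p)·4 = -4p + 4
  3p - 1 = -4p + 4  ⇒  7p = 5  ⇒  p = 5/7.
At equilibrium the agent is indifferent across columns, so the agent's payoff equals the payoff from Comply: (5/7)·2 + (2/7)·(-1) = 8/7.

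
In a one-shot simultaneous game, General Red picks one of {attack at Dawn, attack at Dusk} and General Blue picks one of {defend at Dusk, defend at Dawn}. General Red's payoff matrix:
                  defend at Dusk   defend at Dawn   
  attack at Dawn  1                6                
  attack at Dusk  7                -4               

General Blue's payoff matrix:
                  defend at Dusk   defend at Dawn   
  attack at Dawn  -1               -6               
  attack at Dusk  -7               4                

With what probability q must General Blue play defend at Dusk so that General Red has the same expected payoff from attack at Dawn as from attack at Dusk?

q = 5/8

General Blue's mix must leave General Red indifferent between attack at Dawn and attack at Dusk.
  General Red's expected payoff from attack at Dawn: q·1 + (1−q)·6 = -5q + 6
  General Red's expected payoff from attack at Dusk: q·7 + (1−q)·(-4) = 11q - 4
  -5q + 6 = 11q - 4  ⇒  -16q = -10  ⇒  q = 5/8.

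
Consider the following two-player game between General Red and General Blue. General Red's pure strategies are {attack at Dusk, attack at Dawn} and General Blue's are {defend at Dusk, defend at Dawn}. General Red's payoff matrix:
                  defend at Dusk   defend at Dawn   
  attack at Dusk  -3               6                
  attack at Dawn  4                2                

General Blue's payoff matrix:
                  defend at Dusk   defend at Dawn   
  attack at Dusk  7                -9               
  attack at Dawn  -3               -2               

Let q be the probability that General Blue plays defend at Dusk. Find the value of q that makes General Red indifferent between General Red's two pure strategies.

q = 4/11

General Red's indifference between attack at Dusk and attack at Dawn determines General Blue's mixing probability q:
  General Red's payoff to attack at Dusk: q·(-3) + (1−q)·6 = -9q + 6
  General Red's payoff to attack at Dawn: q·4 + (1−q)·2 = 2q + 2
  -9q + 6 = 2q + 2  ⇒  -11q = -4  ⇒  q = 4/11.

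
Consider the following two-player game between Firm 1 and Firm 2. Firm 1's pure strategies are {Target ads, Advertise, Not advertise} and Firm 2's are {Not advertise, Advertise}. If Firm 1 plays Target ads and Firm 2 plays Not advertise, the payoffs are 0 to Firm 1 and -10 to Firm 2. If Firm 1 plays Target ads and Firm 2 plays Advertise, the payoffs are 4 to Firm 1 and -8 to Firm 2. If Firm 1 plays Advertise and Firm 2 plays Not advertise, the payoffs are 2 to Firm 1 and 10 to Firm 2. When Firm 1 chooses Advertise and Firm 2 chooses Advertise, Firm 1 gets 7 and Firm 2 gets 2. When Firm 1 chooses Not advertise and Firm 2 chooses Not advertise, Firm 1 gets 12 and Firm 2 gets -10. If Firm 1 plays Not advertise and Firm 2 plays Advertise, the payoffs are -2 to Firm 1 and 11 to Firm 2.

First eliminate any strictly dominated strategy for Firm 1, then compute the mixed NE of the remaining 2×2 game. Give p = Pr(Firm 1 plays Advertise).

Firm 1's strategy Target ads is strictly dominated by Advertise: 2 > 0 and 7 > 4. Eliminate Target ads.
In a mixed equilibrium Firm 2 is indifferent between Not advertise and Advertise; this condition fixes p.
  Firm 2's expected payoff from Not advertise: p·10 + (1−p)·(-10) = 20p - 10
  Firm 2's expected payoff from Advertise: p·2 + (1−p)·11 = -9p + 11
  20p - 10 = -9p + 11  ⇒  29p = 21  ⇒  p = 21/29.

p = 21/29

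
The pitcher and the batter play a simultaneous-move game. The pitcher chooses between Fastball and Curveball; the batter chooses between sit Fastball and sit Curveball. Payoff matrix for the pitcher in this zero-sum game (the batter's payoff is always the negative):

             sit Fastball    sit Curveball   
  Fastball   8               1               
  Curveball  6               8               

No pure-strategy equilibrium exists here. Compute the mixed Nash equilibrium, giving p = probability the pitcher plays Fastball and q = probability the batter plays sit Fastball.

Set the batter's expected payoff from sit Fastball equal to that from sit Curveball:
  the batter's payoff to sit Fastball: p·(-8) + (1−p)·(-6) = -2p - 6
  the batter's payoff to sit Curveball: p·(-1) + (1−p)·(-8) = 7p - 8
  -2p - 6 = 7p - 8  ⇒  -9p = -2  ⇒  p = 2/9.
Set the pitcher's expected payoff from Fastball equal to that from Curveball:
  the pitcher's payoff from Fastball: q·8 + (1−q)·1 = 7q + 1
  the pitcher's payoff from Curveball: q·6 + (1−q)·8 = -2q + 8
  7q + 1 = -2q + 8  ⇒  9q = 7  ⇒  q = 7/9.

p = 2/9, q = 7/9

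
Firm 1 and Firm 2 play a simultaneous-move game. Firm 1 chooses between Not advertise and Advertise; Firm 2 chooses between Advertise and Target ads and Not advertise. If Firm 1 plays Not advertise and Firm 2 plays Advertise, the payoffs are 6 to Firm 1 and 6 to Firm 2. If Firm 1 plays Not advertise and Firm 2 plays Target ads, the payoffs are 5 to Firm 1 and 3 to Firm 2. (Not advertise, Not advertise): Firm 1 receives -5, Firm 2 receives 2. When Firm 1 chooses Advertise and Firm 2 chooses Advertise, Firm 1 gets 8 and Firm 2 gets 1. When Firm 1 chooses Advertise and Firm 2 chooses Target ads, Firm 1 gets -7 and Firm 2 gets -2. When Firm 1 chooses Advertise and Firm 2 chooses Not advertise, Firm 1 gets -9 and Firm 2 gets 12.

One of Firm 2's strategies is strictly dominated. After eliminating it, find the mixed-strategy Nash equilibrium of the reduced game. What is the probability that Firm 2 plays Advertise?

Firm 2's strategy Target ads is strictly dominated by Advertise: 6 > 3 and 1 > -2. Eliminate Target ads.
Firm 1's indifference between Not advertise and Advertise determines Firm 2's mixing probability q:
  Firm 1's payoff from Not advertise: q·6 + (1−q)·(-5) = 11q - 5
  Firm 1's payoff from Advertise: q·8 + (1−q)·(-9) = 17q - 9
  11q - 5 = 17q - 9  ⇒  -6q = -4  ⇒  q = 2/3.

q = 2/3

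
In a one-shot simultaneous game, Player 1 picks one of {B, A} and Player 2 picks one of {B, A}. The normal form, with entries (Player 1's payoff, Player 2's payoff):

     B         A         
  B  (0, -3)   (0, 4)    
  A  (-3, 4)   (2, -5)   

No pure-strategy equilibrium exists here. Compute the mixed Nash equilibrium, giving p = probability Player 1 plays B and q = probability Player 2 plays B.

p = 9/16, q = 2/5

Player 1's mix must leave Player 2 indifferent between B and A.
  Player 2's payoff from B: p·(-3) + (1−p)·4 = -7p + 4
  Player 2's payoff from A: p·4 + (1−p)·(-5) = 9p - 5
  -7p + 4 = 9p - 5  ⇒  -16p = -9  ⇒  p = 9/16.
For Player 1 to be willing to mix, Player 1 must be indifferent between B and A, which pins down Player 2's mix.
  Player 1's payoff from B: q·0 + (1−q)·0 = 0
  Player 1's payoff from A: q·(-3) + (1−q)·2 = -5q + 2
  0 = -5q + 2  ⇒  5q = 2  ⇒  q = 2/5.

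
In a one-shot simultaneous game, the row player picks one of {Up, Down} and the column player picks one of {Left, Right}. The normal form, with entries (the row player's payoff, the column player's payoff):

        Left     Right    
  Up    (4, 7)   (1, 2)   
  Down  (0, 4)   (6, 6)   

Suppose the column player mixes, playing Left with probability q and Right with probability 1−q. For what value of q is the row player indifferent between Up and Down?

q = 5/9

The column player's mix must leave the row player indifferent between Up and Down.
  the row player's payoff to Up: q·4 + (1−q)·1 = 3q + 1
  the row player's payoff to Down: q·0 + (1−q)·6 = -6q + 6
  3q + 1 = -6q + 6  ⇒  9q = 5  ⇒  q = 5/9.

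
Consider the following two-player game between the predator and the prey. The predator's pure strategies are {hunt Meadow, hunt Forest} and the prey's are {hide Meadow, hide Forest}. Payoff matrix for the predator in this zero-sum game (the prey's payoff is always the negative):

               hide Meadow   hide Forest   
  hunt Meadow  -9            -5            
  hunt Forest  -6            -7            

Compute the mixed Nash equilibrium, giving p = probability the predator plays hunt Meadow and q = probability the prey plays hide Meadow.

For the prey to be willing to mix, the prey must be indifferent between hide Meadow and hide Forest, which pins down the predator's mix.
  the prey's payoff from hide Meadow: p·9 + (1−p)·6 = 3p + 6
  the prey's payoff from hide Forest: p·5 + (1−p)·7 = -2p + 7
  3p + 6 = -2p + 7  ⇒  5p = 1  ⇒  p = 1/5.
The predator's indifference between hunt Meadow and hunt Forest determines the prey's mixing probability q:
  the predator's payoff from hunt Meadow: q·(-9) + (1−q)·(-5) = -4q - 5
  the predator's payoff from hunt Forest: q·(-6) + (1−q)·(-7) = q - 7
  -4q - 5 = q - 7  ⇒  -5q = -2  ⇒  q = 2/5.

p = 1/5, q = 2/5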